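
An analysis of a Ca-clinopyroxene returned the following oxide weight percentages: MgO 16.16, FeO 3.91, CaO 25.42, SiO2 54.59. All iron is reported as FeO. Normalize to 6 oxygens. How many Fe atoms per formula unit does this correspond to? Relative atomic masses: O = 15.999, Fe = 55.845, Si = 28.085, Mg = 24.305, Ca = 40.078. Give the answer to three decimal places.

0.120 Fe apfu

16.16 wt% MgO ÷ 40.304 g/mol = 0.40095 mol, giving 0.40095 Mg and 0.40095 O.
3.91 wt% FeO ÷ 71.844 g/mol = 0.05442 mol, giving 0.05442 Fe and 0.05442 O.
25.42 wt% CaO ÷ 56.077 g/mol = 0.45331 mol, giving 0.45331 Ca and 0.45331 O.
54.59 wt% SiO2 ÷ 60.083 g/mol = 0.90858 mol, giving 0.90858 Si and 1.81716 O.
Oxygen sums to 2.72584; scaling by 6/2.72584 = 2.20116 puts the formula on 6 O.
Fe: 0.05442 × 2.20116 = 0.120 atoms per formula unit.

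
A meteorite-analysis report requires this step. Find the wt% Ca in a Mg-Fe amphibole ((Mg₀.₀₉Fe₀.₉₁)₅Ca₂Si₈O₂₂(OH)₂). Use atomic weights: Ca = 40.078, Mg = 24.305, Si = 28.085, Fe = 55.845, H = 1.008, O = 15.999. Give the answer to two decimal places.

Molar mass of (Mg₀.₀₉Fe₀.₉₁)₅Ca₂Si₈O₂₂(OH)₂: 0.45×24.305 + 4.55×55.845 + 2×40.078 + 8×28.085 + 24×15.999 + 2×1.008 = 955.860 g/mol.
Mass of Ca per formula unit: 2 × 40.078 = 80.156 g.
Weight fraction Ca = 80.156 / 955.860 = 0.0839.

8.39 mass %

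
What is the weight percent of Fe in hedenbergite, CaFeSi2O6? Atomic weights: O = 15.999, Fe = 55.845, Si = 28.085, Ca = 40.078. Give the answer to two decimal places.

22.51 weight percent

Formula mass = 1*40.078 + 1*55.845 + 2*28.085 + 6*15.999 = 248.087 g/mol, of which 55.845 g is Fe.
So Fe makes up 55.845/248.087 = 0.2251 of the mass, i.e. 22.51%.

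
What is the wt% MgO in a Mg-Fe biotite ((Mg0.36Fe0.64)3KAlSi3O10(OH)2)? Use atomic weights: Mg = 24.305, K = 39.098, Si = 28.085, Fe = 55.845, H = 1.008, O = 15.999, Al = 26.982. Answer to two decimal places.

Molar mass of (Mg0.36Fe0.64)3KAlSi3O10(OH)2 = 1.08·24.305 + 1.92·55.845 + 1·39.098 + 1·26.982 + 3·28.085 + 12·15.999 + 2·1.008 = 477.811 g/mol.
Each formula unit contains 1.08 Mg, equivalent to 1.08/1 = 1.0800 mol MgO.
M(MgO) = 1×24.305 + 1×15.999 = 40.304 g/mol.
Mass of MgO per formula unit = 1.0800 × 40.304 = 43.528 g.
MgO wt% = 43.528 / 477.811 × 100 = 9.11%.

9.11 wt%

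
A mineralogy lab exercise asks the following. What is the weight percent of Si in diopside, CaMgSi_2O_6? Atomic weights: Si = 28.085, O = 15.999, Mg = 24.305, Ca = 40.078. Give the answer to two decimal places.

Formula mass = 1×40.078 + 1×24.305 + 2×28.085 + 6×15.999 = 216.547 g/mol, of which 56.170 g is Si.
So Si makes up 56.170/216.547 = 0.2594 of the mass, i.e. 25.94%.

25.94 weight percent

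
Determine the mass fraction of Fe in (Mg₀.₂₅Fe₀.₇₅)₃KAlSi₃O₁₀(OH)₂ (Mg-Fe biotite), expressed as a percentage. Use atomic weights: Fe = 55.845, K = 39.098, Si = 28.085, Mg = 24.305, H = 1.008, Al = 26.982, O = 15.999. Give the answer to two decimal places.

25.74 mass %

M((Mg₀.₂₅Fe₀.₇₅)₃KAlSi₃O₁₀(OH)₂) = 488.219 g/mol.
Fe contributes 2.25 × 55.845 = 125.651 g per mole.
125.651/488.219 = 0.2574 → 25.74%.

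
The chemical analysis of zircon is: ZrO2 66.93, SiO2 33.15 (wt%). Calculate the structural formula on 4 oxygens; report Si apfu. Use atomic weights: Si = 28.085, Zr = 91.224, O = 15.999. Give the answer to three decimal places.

1.008 Si apfu

ZrO2: 66.93/123.222 = 0.54317 mol → 0.54317 mol Zr, 1.08634 mol O.
SiO2: 33.15/60.083 = 0.55174 mol → 0.55174 mol Si, 1.10348 mol O.
Total oxygen = 2.18982 mol. Normalization factor = 4/2.18982 = 1.82663.
Si per 4 O = 0.55174 × 1.82663 = 1.008.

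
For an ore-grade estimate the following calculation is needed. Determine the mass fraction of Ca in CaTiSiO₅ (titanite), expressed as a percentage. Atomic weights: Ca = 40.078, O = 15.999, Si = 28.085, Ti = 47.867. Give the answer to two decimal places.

20.45 wt%

M(CaTiSiO₅) = 196.025 g/mol.
Ca contributes 1 × 40.078 = 40.078 g per mole.
40.078/196.025 = 0.2045 → 20.45%.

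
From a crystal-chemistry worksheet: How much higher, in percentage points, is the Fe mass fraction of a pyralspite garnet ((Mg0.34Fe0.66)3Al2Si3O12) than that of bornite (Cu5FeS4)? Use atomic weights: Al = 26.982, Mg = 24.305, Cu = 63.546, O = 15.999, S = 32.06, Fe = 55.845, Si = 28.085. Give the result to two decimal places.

12.62 percentage points

M((Mg0.34Fe0.66)3Al2Si3O12) = 465.571 g/mol, so wt% Fe = 110.573/465.571 × 100 = 23.75%.
M(Cu5FeS4) = 501.815 g/mol, so wt% Fe = 55.845/501.815 × 100 = 11.13%.
23.75 − 11.13 = 12.62 pp.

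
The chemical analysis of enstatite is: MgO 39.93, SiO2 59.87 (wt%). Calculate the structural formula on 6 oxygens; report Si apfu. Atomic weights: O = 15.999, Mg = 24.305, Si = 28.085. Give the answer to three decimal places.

39.93 wt% MgO ÷ 40.304 g/mol = 0.99072 mol, giving 0.99072 Mg and 0.99072 O.
59.87 wt% SiO2 ÷ 60.083 g/mol = 0.99645 mol, giving 0.99645 Si and 1.99290 O.
Oxygen sums to 2.98362; scaling by 6/2.98362 = 2.01098 puts the formula on 6 O.
Si: 0.99645 × 2.01098 = 2.004 atoms per formula unit.

2.004 Si apfu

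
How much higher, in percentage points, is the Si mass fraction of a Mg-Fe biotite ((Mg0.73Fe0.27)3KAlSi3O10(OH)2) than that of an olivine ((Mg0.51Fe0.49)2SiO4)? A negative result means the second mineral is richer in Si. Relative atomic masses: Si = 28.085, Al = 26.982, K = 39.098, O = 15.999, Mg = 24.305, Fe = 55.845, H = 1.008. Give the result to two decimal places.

2.66 percentage points

First mineral: 84.255 g Si in 442.801 g formula = 19.03 wt% Si.
Second mineral: 28.085 g Si in 171.600 g formula = 16.37 wt% Si.
19.03% − 16.37% gives a difference of 2.66 percentage points.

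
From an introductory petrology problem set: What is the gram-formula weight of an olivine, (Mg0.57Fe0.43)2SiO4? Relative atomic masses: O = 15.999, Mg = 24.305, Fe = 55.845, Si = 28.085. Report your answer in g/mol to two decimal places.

167.82 g/mol

M = 1.14*24.305 + 0.86*55.845 + 1*28.085 + 4*15.999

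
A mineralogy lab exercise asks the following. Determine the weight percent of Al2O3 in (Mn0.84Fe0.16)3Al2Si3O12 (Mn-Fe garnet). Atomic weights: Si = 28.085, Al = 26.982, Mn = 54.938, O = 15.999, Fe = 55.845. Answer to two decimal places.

20.58 wt%

M((Mn0.84Fe0.16)3Al2Si3O12) = 495.456 g/mol; M(Al2O3) = 101.961 g/mol.
Moles Al2O3 per formula unit = 2 Al ÷ 2 = 1.0000.
Al2O3 fraction = (1.0000 × 101.961) / 495.456 = 101.961/495.456 = 0.2058.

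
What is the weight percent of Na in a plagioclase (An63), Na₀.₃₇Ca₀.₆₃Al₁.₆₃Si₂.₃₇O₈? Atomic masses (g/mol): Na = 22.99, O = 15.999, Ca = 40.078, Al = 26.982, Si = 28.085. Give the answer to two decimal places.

3.12 wt%

M(Na₀.₃₇Ca₀.₆₃Al₁.₆₃Si₂.₃₇O₈) = 272.290 g/mol.
Na contributes 0.37 × 22.99 = 8.506 g per mole.
8.506/272.290 = 0.0312 → 3.12%.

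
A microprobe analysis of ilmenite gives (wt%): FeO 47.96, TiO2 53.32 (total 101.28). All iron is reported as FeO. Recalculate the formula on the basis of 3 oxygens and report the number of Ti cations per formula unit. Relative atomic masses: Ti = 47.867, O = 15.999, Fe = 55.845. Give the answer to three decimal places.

47.96 wt% FeO ÷ 71.844 g/mol = 0.66756 mol, giving 0.66756 Fe and 0.66756 O.
53.32 wt% TiO2 ÷ 79.865 g/mol = 0.66763 mol, giving 0.66763 Ti and 1.33526 O.
Oxygen sums to 2.00282; scaling by 3/2.00282 = 1.49789 puts the formula on 3 O.
Ti: 0.66763 × 1.49789 = 1.000 atoms per formula unit.

1.000 Ti apfu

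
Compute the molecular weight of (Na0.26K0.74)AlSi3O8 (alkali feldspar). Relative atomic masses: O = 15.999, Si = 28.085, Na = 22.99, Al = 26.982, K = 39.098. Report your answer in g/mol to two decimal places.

274.14 g/mol

M = 0.26(22.99) + 0.74(39.098) + 1(26.982) + 3(28.085) + 8(15.999)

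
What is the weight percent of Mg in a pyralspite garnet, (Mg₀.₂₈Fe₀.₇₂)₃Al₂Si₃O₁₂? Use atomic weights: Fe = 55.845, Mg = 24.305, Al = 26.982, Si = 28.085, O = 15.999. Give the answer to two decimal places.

M((Mg₀.₂₈Fe₀.₇₂)₃Al₂Si₃O₁₂) = 471.248 g/mol.
Mg contributes 0.84 × 24.305 = 20.416 g per mole.
20.416/471.248 = 0.0433 → 4.33%.

4.33 mass %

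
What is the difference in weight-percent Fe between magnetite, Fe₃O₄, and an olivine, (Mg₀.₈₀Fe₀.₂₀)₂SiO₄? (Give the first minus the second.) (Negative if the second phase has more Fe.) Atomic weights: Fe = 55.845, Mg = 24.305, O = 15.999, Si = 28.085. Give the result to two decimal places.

57.79 percentage points

Fe in Fe₃O₄: molar mass 231.531 g/mol; 3×55.845 = 167.535 g → 72.36 wt%.
Fe in (Mg₀.₈₀Fe₀.₂₀)₂SiO₄: molar mass 153.307 g/mol; 0.40×55.845 = 22.338 g → 14.57 wt%.
Difference = 72.36 − 14.57 = 57.79 percentage points.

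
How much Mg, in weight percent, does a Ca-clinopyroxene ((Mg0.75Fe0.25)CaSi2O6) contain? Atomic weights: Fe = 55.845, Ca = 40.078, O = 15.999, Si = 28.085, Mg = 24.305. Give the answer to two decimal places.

8.12 weight percent

M((Mg0.75Fe0.25)CaSi2O6) = 224.432 g/mol.
Mg contributes 0.75 × 24.305 = 18.229 g per mole.
18.229/224.432 = 0.0812 → 8.12%.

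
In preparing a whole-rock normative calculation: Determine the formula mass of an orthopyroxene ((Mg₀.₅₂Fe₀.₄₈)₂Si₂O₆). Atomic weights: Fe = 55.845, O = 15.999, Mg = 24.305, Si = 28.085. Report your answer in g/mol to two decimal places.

The formula mass is the sum 1.04*24.305 + 0.96*55.845 + 2*28.085 + 6*15.999.

231.05 g/mol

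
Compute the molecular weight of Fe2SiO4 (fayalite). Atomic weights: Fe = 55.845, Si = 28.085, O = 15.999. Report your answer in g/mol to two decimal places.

M = 2(55.845) + 1(28.085) + 4(15.999)

203.77 g/mol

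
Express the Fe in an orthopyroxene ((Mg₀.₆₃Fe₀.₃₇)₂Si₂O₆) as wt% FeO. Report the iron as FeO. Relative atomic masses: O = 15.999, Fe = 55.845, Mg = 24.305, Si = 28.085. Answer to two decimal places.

M((Mg₀.₆₃Fe₀.₃₇)₂Si₂O₆) = 224.114 g/mol; M(FeO) = 71.844 g/mol.
Moles FeO per formula unit = 0.74 Fe ÷ 1 = 0.7400.
FeO fraction = (0.7400 × 71.844) / 224.114 = 53.165/224.114 = 0.2372.

23.72 wt%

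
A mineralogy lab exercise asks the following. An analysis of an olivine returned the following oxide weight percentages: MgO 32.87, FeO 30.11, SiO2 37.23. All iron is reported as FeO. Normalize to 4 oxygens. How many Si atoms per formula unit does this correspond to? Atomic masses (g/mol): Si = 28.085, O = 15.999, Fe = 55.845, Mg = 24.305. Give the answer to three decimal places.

MgO (M=40.304): mol = 0.81555; Mg = 0.81555, O = 0.81555.
FeO (M=71.844): mol = 0.41910; Fe = 0.41910, O = 0.41910.
SiO2 (M=60.083): mol = 0.61964; Si = 0.61964, O = 1.23928.
ΣO = 2.47393; factor = 4/ΣO = 1.61686.
Si apfu = 0.61964 × 1.61686 = 1.002.

1.002 Si apfu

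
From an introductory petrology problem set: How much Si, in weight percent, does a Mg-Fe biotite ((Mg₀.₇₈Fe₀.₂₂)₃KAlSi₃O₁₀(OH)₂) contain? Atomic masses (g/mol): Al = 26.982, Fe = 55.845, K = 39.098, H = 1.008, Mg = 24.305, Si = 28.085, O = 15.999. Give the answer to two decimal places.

Molar mass of (Mg₀.₇₈Fe₀.₂₂)₃KAlSi₃O₁₀(OH)₂: 2.34*24.305 + 0.66*55.845 + 1*39.098 + 1*26.982 + 3*28.085 + 12*15.999 + 2*1.008 = 438.070 g/mol.
Mass of Si per formula unit: 3 × 28.085 = 84.255 g.
Weight fraction Si = 84.255 / 438.070 = 0.1923.

19.23 weight percent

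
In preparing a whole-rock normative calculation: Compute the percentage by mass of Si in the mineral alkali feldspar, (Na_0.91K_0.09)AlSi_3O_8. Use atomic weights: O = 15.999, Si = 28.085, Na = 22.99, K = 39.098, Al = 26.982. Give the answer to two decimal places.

31.95 wt%

Formula mass = 0.91×22.99 + 0.09×39.098 + 1×26.982 + 3×28.085 + 8×15.999 = 263.669 g/mol, of which 84.255 g is Si.
So Si makes up 84.255/263.669 = 0.3195 of the mass, i.e. 31.95%.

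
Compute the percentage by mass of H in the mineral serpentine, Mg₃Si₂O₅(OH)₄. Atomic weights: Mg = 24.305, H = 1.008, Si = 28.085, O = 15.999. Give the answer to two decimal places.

1.46 mass %

Formula mass = 3×24.305 + 2×28.085 + 9×15.999 + 4×1.008 = 277.108 g/mol, of which 4.032 g is H.
So H makes up 4.032/277.108 = 0.0146 of the mass, i.e. 1.46%.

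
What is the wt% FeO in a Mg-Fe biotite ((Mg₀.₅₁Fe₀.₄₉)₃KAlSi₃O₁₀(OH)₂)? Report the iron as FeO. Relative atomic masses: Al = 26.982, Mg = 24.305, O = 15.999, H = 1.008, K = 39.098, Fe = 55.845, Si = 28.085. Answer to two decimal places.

Molar mass of (Mg₀.₅₁Fe₀.₄₉)₃KAlSi₃O₁₀(OH)₂ = 1.53×24.305 + 1.47×55.845 + 1×39.098 + 1×26.982 + 3×28.085 + 12×15.999 + 2×1.008 = 463.618 g/mol.
Each formula unit contains 1.47 Fe, equivalent to 1.47/1 = 1.4700 mol FeO.
M(FeO) = 1×55.845 + 1×15.999 = 71.844 g/mol.
Mass of FeO per formula unit = 1.4700 × 71.844 = 105.611 g.
FeO wt% = 105.611 / 463.618 × 100 = 22.78%.

22.78 wt%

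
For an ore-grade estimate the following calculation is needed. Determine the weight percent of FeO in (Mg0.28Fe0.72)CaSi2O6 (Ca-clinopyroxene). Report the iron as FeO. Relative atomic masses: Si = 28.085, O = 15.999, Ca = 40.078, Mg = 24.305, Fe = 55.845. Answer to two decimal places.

21.62 wt%

Molar mass of (Mg0.28Fe0.72)CaSi2O6 = 0.28×24.305 + 0.72×55.845 + 1×40.078 + 2×28.085 + 6×15.999 = 239.256 g/mol.
Each formula unit contains 0.72 Fe, equivalent to 0.72/1 = 0.7200 mol FeO.
M(FeO) = 1×55.845 + 1×15.999 = 71.844 g/mol.
Mass of FeO per formula unit = 0.7200 × 71.844 = 51.728 g.
FeO wt% = 51.728 / 239.256 × 100 = 21.62%.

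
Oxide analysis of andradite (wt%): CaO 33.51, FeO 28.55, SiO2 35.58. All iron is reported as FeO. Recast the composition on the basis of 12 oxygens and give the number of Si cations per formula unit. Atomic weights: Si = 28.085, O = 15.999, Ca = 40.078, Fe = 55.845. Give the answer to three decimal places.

3.261 Si apfu

33.51 wt% CaO ÷ 56.077 g/mol = 0.59757 mol, giving 0.59757 Ca and 0.59757 O.
28.55 wt% FeO ÷ 71.844 g/mol = 0.39739 mol, giving 0.39739 Fe and 0.39739 O.
35.58 wt% SiO2 ÷ 60.083 g/mol = 0.59218 mol, giving 0.59218 Si and 1.18436 O.
Oxygen sums to 2.17932; scaling by 12/2.17932 = 5.50630 puts the formula on 12 O.
Si: 0.59218 × 5.50630 = 3.261 atoms per formula unit.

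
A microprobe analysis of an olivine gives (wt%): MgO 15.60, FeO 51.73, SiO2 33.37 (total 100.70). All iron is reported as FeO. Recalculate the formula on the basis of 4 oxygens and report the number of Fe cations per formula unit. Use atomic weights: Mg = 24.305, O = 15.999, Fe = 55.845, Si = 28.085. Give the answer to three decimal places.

1.299 Fe apfu

MgO: 15.60/40.304 = 0.38706 mol → 0.38706 mol Mg, 0.38706 mol O.
FeO: 51.73/71.844 = 0.72003 mol → 0.72003 mol Fe, 0.72003 mol O.
SiO2: 33.37/60.083 = 0.55540 mol → 0.55540 mol Si, 1.11080 mol O.
Total oxygen = 2.21789 mol. Normalization factor = 4/2.21789 = 1.80352.
Fe per 4 O = 0.72003 × 1.80352 = 1.299.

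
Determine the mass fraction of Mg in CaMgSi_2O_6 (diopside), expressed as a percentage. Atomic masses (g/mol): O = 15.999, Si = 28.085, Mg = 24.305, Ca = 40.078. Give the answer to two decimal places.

Molar mass of CaMgSi_2O_6: 1×40.078 + 1×24.305 + 2×28.085 + 6×15.999 = 216.547 g/mol.
Mass of Mg per formula unit: 1 × 24.305 = 24.305 g.
Weight fraction Mg = 24.305 / 216.547 = 0.1122.

11.22 mass %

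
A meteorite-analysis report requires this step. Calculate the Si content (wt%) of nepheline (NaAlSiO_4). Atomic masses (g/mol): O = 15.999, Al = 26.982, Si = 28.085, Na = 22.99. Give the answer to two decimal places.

M(NaAlSiO_4) = 142.053 g/mol.
Si contributes 1 × 28.085 = 28.085 g per mole.
28.085/142.053 = 0.1977 → 19.77%.

19.77 wt%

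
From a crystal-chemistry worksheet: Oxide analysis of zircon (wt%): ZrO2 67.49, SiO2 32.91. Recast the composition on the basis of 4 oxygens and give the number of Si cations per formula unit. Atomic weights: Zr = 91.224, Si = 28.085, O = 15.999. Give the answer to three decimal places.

ZrO2 (M=123.222): mol = 0.54771; Zr = 0.54771, O = 1.09542.
SiO2 (M=60.083): mol = 0.54774; Si = 0.54774, O = 1.09548.
ΣO = 2.19090; factor = 4/ΣO = 1.82573.
Si apfu = 0.54774 × 1.82573 = 1.000.

1.000 Si apfu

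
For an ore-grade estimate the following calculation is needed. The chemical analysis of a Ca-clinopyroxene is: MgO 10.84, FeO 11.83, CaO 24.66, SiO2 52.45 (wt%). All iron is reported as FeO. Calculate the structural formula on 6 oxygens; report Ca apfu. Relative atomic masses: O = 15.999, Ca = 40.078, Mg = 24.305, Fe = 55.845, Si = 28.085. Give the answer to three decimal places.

1.007 Ca apfu

MgO: 10.84/40.304 = 0.26896 mol → 0.26896 mol Mg, 0.26896 mol O.
FeO: 11.83/71.844 = 0.16466 mol → 0.16466 mol Fe, 0.16466 mol O.
CaO: 24.66/56.077 = 0.43975 mol → 0.43975 mol Ca, 0.43975 mol O.
SiO2: 52.45/60.083 = 0.87296 mol → 0.87296 mol Si, 1.74592 mol O.
Total oxygen = 2.61929 mol. Normalization factor = 6/2.61929 = 2.29070.
Ca per 6 O = 0.43975 × 2.29070 = 1.007.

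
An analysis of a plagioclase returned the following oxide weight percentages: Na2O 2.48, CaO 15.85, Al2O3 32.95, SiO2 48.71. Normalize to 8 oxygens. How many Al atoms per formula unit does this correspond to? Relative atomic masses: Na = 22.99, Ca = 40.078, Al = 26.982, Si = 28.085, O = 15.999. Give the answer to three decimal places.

1.775 Al apfu

Na2O (M=61.979): mol = 0.04001; Na = 0.08002, O = 0.04001.
CaO (M=56.077): mol = 0.28265; Ca = 0.28265, O = 0.28265.
Al2O3 (M=101.961): mol = 0.32316; Al = 0.64632, O = 0.96948.
SiO2 (M=60.083): mol = 0.81071; Si = 0.81071, O = 1.62142.
ΣO = 2.91356; factor = 8/ΣO = 2.74578.
Al apfu = 0.64632 × 2.74578 = 1.775.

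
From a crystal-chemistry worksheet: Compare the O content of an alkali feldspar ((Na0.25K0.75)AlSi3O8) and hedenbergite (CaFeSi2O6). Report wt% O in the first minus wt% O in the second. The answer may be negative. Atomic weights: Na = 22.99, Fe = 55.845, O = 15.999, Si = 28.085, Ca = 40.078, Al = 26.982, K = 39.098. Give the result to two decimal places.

O in (Na0.25K0.75)AlSi3O8: molar mass 274.300 g/mol; 8×15.999 = 127.992 g → 46.66 wt%.
O in CaFeSi2O6: molar mass 248.087 g/mol; 6×15.999 = 95.994 g → 38.69 wt%.
Difference = 46.66 − 38.69 = 7.97 percentage points.

7.97 percentage points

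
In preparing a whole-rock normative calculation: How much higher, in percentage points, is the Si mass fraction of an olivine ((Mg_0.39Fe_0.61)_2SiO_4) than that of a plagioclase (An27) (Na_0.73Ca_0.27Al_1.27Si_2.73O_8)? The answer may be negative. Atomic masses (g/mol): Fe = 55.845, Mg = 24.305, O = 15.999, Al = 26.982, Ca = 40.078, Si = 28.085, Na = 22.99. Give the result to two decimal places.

-13.09 percentage points

First mineral: 28.085 g Si in 179.170 g formula = 15.68 wt% Si.
Second mineral: 76.672 g Si in 266.535 g formula = 28.77 wt% Si.
15.68% − 28.77% gives a difference of -13.09 percentage points.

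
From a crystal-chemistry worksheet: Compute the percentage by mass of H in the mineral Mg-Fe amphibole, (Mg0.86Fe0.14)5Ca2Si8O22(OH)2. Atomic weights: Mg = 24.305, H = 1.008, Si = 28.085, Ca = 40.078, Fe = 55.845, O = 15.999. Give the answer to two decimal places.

Formula mass = 4.30·24.305 + 0.70·55.845 + 2·40.078 + 8·28.085 + 24·15.999 + 2·1.008 = 834.431 g/mol, of which 2.016 g is H.
So H makes up 2.016/834.431 = 0.0024 of the mass, i.e. 0.24%.

0.24 mass %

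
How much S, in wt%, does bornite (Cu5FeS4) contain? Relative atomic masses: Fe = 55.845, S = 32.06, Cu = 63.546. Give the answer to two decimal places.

25.56 wt%

Molar mass of Cu5FeS4: 5×63.546 + 1×55.845 + 4×32.06 = 501.815 g/mol.
Mass of S per formula unit: 4 × 32.06 = 128.240 g.
Weight fraction S = 128.240 / 501.815 = 0.2556.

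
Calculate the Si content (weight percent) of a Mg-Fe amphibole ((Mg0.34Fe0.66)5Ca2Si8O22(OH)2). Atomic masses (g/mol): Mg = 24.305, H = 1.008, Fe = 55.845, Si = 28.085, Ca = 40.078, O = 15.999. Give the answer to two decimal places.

M((Mg0.34Fe0.66)5Ca2Si8O22(OH)2) = 916.435 g/mol.
Si contributes 8 × 28.085 = 224.680 g per mole.
224.680/916.435 = 0.2452 → 24.52%.

24.52 weight percent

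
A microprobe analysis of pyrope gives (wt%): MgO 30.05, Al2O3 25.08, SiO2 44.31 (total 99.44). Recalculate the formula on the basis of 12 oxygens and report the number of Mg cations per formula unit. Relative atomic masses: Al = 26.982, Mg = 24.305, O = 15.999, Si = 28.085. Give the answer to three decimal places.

30.05 wt% MgO ÷ 40.304 g/mol = 0.74558 mol, giving 0.74558 Mg and 0.74558 O.
25.08 wt% Al2O3 ÷ 101.961 g/mol = 0.24598 mol, giving 0.49196 Al and 0.73794 O.
44.31 wt% SiO2 ÷ 60.083 g/mol = 0.73748 mol, giving 0.73748 Si and 1.47496 O.
Oxygen sums to 2.95848; scaling by 12/2.95848 = 4.05614 puts the formula on 12 O.
Mg: 0.74558 × 4.05614 = 3.024 atoms per formula unit.

3.024 Mg apfu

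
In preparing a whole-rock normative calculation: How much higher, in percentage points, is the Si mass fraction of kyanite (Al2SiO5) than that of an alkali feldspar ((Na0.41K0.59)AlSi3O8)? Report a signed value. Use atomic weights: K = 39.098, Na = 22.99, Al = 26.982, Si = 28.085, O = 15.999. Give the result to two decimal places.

-13.68 percentage points

First mineral: 28.085 g Si in 162.044 g formula = 17.33 wt% Si.
Second mineral: 84.255 g Si in 271.723 g formula = 31.01 wt% Si.
17.33% − 31.01% gives a difference of -13.68 percentage points.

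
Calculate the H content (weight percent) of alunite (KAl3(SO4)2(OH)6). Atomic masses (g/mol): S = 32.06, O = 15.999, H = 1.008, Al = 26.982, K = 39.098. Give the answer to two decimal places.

Formula mass = 1*39.098 + 3*26.982 + 2*32.06 + 14*15.999 + 6*1.008 = 414.198 g/mol, of which 6.048 g is H.
So H makes up 6.048/414.198 = 0.0146 of the mass, i.e. 1.46%.

1.46 weight percent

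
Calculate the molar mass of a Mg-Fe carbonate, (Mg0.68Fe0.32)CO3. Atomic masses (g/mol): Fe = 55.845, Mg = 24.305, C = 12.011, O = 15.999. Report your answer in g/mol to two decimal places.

94.41 g/mol

The formula mass is the sum 0.68*24.305 + 0.32*55.845 + 1*12.011 + 3*15.999.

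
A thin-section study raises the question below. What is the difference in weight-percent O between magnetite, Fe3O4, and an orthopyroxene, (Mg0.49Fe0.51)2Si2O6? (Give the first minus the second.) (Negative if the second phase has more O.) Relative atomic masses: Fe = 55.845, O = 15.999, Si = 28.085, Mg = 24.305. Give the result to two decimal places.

First mineral: 63.996 g O in 231.531 g formula = 27.64 wt% O.
Second mineral: 95.994 g O in 232.945 g formula = 41.21 wt% O.
27.64% − 41.21% gives a difference of -13.57 percentage points.

-13.57 percentage points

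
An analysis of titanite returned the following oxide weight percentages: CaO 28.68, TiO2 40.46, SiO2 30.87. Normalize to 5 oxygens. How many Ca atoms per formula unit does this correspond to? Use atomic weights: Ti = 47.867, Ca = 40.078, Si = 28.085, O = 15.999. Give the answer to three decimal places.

1.002 Ca apfu

CaO (M=56.077): mol = 0.51144; Ca = 0.51144, O = 0.51144.
TiO2 (M=79.865): mol = 0.50660; Ti = 0.50660, O = 1.01320.
SiO2 (M=60.083): mol = 0.51379; Si = 0.51379, O = 1.02758.
ΣO = 2.55222; factor = 5/ΣO = 1.95908.
Ca apfu = 0.51144 × 1.95908 = 1.002.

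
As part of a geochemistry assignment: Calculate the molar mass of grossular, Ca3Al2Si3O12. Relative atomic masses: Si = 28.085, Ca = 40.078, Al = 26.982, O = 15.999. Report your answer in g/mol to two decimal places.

450.44 g/mol

Ca: 3 × 40.078 = 120.2340
Al: 2 × 26.982 = 53.9640
Si: 3 × 28.085 = 84.2550
O: 12 × 15.999 = 191.9880
Summing the contributions gives the formula mass.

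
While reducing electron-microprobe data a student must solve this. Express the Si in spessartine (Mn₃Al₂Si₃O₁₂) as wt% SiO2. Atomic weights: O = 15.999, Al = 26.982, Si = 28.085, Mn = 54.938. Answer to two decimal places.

36.41 wt%

M(Mn₃Al₂Si₃O₁₂) = 495.021 g/mol; M(SiO2) = 60.083 g/mol.
Moles SiO2 per formula unit = 3 Si ÷ 1 = 3.0000.
SiO2 fraction = (3.0000 × 60.083) / 495.021 = 180.249/495.021 = 0.3641.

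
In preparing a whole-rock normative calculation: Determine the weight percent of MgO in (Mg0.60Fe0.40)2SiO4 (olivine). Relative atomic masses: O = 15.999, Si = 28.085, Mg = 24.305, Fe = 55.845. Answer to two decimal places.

29.15 wt%

Formula mass = 165.923 g/mol.
1.20 Mg → 1.2000 mol MgO per formula unit; M(MgO) = 40.304, so MgO mass = 48.365 g.
48.365/165.923 × 100 = 29.15 wt%.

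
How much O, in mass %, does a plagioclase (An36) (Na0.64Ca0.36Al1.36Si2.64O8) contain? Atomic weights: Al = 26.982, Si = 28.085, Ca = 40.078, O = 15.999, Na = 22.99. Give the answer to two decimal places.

47.76 mass %

M(Na0.64Ca0.36Al1.36Si2.64O8) = 267.974 g/mol.
O contributes 8 × 15.999 = 127.992 g per mole.
127.992/267.974 = 0.4776 → 47.76%.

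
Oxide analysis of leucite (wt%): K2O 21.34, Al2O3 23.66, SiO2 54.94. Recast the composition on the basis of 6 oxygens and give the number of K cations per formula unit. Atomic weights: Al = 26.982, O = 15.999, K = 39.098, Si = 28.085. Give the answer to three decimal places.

0.988 K apfu

K2O: 21.34/94.195 = 0.22655 mol → 0.45310 mol K, 0.22655 mol O.
Al2O3: 23.66/101.961 = 0.23205 mol → 0.46410 mol Al, 0.69615 mol O.
SiO2: 54.94/60.083 = 0.91440 mol → 0.91440 mol Si, 1.82880 mol O.
Total oxygen = 2.75150 mol. Normalization factor = 6/2.75150 = 2.18063.
K per 6 O = 0.45310 × 2.18063 = 0.988.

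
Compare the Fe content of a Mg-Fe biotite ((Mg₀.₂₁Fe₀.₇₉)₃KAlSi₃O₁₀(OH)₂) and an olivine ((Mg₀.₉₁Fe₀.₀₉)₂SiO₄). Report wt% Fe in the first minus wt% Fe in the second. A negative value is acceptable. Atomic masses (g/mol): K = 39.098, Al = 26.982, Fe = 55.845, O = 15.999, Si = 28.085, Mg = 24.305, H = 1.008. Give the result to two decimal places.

20.03 percentage points

M((Mg₀.₂₁Fe₀.₇₉)₃KAlSi₃O₁₀(OH)₂) = 492.004 g/mol, so wt% Fe = 132.353/492.004 × 100 = 26.90%.
M((Mg₀.₉₁Fe₀.₀₉)₂SiO₄) = 146.368 g/mol, so wt% Fe = 10.052/146.368 × 100 = 6.87%.
26.90 − 6.87 = 20.03 pp.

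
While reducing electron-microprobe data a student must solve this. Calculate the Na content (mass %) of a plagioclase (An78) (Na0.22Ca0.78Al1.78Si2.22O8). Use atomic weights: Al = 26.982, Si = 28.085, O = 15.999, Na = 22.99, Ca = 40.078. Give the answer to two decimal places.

Formula mass = 0.22*22.99 + 0.78*40.078 + 1.78*26.982 + 2.22*28.085 + 8*15.999 = 274.687 g/mol, of which 5.058 g is Na.
So Na makes up 5.058/274.687 = 0.0184 of the mass, i.e. 1.84%.

1.84 mass %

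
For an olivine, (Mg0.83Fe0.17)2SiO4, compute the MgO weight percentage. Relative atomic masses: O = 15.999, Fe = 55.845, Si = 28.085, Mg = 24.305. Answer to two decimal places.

M((Mg0.83Fe0.17)2SiO4) = 151.415 g/mol; M(MgO) = 40.304 g/mol.
Moles MgO per formula unit = 1.66 Mg ÷ 1 = 1.6600.
MgO fraction = (1.6600 × 40.304) / 151.415 = 66.905/151.415 = 0.4419.

44.19 wt%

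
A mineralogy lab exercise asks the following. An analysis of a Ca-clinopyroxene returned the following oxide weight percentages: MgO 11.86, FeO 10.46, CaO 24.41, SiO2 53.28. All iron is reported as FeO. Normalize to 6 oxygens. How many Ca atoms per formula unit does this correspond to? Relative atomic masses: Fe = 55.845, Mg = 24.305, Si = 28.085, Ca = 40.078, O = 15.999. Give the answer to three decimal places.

0.986 Ca apfu

MgO (M=40.304): mol = 0.29426; Mg = 0.29426, O = 0.29426.
FeO (M=71.844): mol = 0.14559; Fe = 0.14559, O = 0.14559.
CaO (M=56.077): mol = 0.43529; Ca = 0.43529, O = 0.43529.
SiO2 (M=60.083): mol = 0.88677; Si = 0.88677, O = 1.77354.
ΣO = 2.64868; factor = 6/ΣO = 2.26528.
Ca apfu = 0.43529 × 2.26528 = 0.986.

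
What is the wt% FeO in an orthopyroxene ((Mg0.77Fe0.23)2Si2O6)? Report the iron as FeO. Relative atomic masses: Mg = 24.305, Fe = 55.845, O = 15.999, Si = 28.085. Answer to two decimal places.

Molar mass of (Mg0.77Fe0.23)2Si2O6 = 1.54·24.305 + 0.46·55.845 + 2·28.085 + 6·15.999 = 215.282 g/mol.
Each formula unit contains 0.46 Fe, equivalent to 0.46/1 = 0.4600 mol FeO.
M(FeO) = 1×55.845 + 1×15.999 = 71.844 g/mol.
Mass of FeO per formula unit = 0.4600 × 71.844 = 33.048 g.
FeO wt% = 33.048 / 215.282 × 100 = 15.35%.

15.35 wt%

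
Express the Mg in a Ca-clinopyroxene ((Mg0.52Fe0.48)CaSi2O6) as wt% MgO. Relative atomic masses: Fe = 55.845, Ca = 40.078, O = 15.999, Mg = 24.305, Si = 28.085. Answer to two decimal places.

M((Mg0.52Fe0.48)CaSi2O6) = 231.686 g/mol; M(MgO) = 40.304 g/mol.
Moles MgO per formula unit = 0.52 Mg ÷ 1 = 0.5200.
MgO fraction = (0.5200 × 40.304) / 231.686 = 20.958/231.686 = 0.0905.

9.05 wt%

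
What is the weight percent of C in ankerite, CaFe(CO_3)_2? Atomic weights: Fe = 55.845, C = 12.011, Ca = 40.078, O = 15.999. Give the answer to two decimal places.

11.12 weight percent

M(CaFe(CO_3)_2) = 215.939 g/mol.
C contributes 2 × 12.011 = 24.022 g per mole.
24.022/215.939 = 0.1112 → 11.12%.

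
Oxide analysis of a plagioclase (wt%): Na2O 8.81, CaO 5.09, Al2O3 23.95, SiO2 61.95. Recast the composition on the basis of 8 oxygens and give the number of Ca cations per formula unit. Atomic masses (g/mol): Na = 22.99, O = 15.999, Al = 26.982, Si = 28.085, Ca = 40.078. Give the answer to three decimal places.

Na2O: 8.81/61.979 = 0.14214 mol → 0.28428 mol Na, 0.14214 mol O.
CaO: 5.09/56.077 = 0.09077 mol → 0.09077 mol Ca, 0.09077 mol O.
Al2O3: 23.95/101.961 = 0.23489 mol → 0.46978 mol Al, 0.70467 mol O.
SiO2: 61.95/60.083 = 1.03107 mol → 1.03107 mol Si, 2.06214 mol O.
Total oxygen = 2.99972 mol. Normalization factor = 8/2.99972 = 2.66692.
Ca per 8 O = 0.09077 × 2.66692 = 0.242.

0.242 Ca apfu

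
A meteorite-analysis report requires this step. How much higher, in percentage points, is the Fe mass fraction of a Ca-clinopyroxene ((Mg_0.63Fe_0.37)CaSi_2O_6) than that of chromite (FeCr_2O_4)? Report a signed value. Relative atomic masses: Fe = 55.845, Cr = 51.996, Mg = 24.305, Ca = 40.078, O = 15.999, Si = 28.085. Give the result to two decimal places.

Fe in (Mg_0.63Fe_0.37)CaSi_2O_6: molar mass 228.217 g/mol; 0.37×55.845 = 20.663 g → 9.05 wt%.
Fe in FeCr_2O_4: molar mass 223.833 g/mol; 1×55.845 = 55.845 g → 24.95 wt%.
Difference = 9.05 − 24.95 = -15.90 percentage points.

-15.90 percentage points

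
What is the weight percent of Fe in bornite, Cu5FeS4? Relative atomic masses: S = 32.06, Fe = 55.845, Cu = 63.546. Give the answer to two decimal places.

M(Cu5FeS4) = 501.815 g/mol.
Fe contributes 1 × 55.845 = 55.845 g per mole.
55.845/501.815 = 0.1113 → 11.13%.

11.13 weight percent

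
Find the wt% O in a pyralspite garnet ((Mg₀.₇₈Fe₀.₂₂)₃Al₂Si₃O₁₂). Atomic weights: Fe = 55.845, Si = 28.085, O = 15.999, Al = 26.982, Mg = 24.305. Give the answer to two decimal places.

45.29 wt%

Molar mass of (Mg₀.₇₈Fe₀.₂₂)₃Al₂Si₃O₁₂: 2.34×24.305 + 0.66×55.845 + 2×26.982 + 3×28.085 + 12×15.999 = 423.938 g/mol.
Mass of O per formula unit: 12 × 15.999 = 191.988 g.
Weight fraction O = 191.988 / 423.938 = 0.4529.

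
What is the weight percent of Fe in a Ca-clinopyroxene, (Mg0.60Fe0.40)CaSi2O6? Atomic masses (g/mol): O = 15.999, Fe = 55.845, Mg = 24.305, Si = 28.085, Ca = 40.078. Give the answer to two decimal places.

Formula mass = 0.60·24.305 + 0.40·55.845 + 1·40.078 + 2·28.085 + 6·15.999 = 229.163 g/mol, of which 22.338 g is Fe.
So Fe makes up 22.338/229.163 = 0.0975 of the mass, i.e. 9.75%.

9.75 weight percent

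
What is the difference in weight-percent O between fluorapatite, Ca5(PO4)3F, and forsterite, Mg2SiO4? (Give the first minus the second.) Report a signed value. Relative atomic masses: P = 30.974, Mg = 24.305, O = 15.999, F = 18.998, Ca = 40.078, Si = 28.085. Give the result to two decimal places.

M(Ca5(PO4)3F) = 504.298 g/mol, so wt% O = 191.988/504.298 × 100 = 38.07%.
M(Mg2SiO4) = 140.691 g/mol, so wt% O = 63.996/140.691 × 100 = 45.49%.
38.07 − 45.49 = -7.42 pp.

-7.42 percentage points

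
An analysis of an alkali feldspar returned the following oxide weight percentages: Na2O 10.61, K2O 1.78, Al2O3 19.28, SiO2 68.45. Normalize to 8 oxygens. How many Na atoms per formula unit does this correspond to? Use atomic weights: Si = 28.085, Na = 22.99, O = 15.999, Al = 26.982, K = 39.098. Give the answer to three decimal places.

10.61 wt% Na2O ÷ 61.979 g/mol = 0.17119 mol, giving 0.34238 Na and 0.17119 O.
1.78 wt% K2O ÷ 94.195 g/mol = 0.01890 mol, giving 0.03780 K and 0.01890 O.
19.28 wt% Al2O3 ÷ 101.961 g/mol = 0.18909 mol, giving 0.37818 Al and 0.56727 O.
68.45 wt% SiO2 ÷ 60.083 g/mol = 1.13926 mol, giving 1.13926 Si and 2.27852 O.
Oxygen sums to 3.03588; scaling by 8/3.03588 = 2.63515 puts the formula on 8 O.
Na: 0.34238 × 2.63515 = 0.902 atoms per formula unit.

0.902 Na apfu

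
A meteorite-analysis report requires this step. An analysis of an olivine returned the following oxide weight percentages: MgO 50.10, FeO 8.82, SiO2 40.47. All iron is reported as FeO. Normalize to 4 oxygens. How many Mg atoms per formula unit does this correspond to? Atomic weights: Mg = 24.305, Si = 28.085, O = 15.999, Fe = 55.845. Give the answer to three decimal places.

50.10 wt% MgO ÷ 40.304 g/mol = 1.24305 mol, giving 1.24305 Mg and 1.24305 O.
8.82 wt% FeO ÷ 71.844 g/mol = 0.12277 mol, giving 0.12277 Fe and 0.12277 O.
40.47 wt% SiO2 ÷ 60.083 g/mol = 0.67357 mol, giving 0.67357 Si and 1.34714 O.
Oxygen sums to 2.71296; scaling by 4/2.71296 = 1.47440 puts the formula on 4 O.
Mg: 1.24305 × 1.47440 = 1.833 atoms per formula unit.

1.833 Mg apfu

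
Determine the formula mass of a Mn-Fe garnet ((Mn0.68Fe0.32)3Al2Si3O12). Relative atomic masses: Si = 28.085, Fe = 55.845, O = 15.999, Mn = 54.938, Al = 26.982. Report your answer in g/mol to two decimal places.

495.89 g/mol

The formula mass is the sum 2.04*54.938 + 0.96*55.845 + 2*26.982 + 3*28.085 + 12*15.999.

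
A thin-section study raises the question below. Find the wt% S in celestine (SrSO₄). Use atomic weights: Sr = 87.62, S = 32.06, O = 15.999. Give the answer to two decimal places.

17.45 mass %

M(SrSO₄) = 183.676 g/mol.
S contributes 1 × 32.06 = 32.060 g per mole.
32.060/183.676 = 0.1745 → 17.45%.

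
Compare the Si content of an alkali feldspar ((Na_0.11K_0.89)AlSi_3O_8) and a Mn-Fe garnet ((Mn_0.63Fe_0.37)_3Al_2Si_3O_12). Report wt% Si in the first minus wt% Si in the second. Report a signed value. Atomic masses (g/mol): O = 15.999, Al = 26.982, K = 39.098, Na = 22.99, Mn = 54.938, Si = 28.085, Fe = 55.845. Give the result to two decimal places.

First mineral: 84.255 g Si in 276.555 g formula = 30.47 wt% Si.
Second mineral: 84.255 g Si in 496.028 g formula = 16.99 wt% Si.
30.47% − 16.99% gives a difference of 13.48 percentage points.

13.48 percentage points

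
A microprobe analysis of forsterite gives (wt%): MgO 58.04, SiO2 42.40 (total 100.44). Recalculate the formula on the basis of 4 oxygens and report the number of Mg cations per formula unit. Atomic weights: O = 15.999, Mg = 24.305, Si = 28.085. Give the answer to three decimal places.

2.020 Mg apfu

MgO: 58.04/40.304 = 1.44006 mol → 1.44006 mol Mg, 1.44006 mol O.
SiO2: 42.40/60.083 = 0.70569 mol → 0.70569 mol Si, 1.41138 mol O.
Total oxygen = 2.85144 mol. Normalization factor = 4/2.85144 = 1.40280.
Mg per 4 O = 1.44006 × 1.40280 = 2.020.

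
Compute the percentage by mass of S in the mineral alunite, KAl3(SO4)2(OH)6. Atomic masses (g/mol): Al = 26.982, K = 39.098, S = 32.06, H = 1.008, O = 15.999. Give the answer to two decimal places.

M(KAl3(SO4)2(OH)6) = 414.198 g/mol.
S contributes 2 × 32.06 = 64.120 g per mole.
64.120/414.198 = 0.1548 → 15.48%.

15.48 weight percent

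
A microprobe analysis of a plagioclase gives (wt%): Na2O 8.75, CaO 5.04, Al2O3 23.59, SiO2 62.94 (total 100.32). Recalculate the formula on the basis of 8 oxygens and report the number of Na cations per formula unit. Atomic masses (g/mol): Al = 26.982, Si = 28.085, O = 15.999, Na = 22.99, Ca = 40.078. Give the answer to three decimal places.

Na2O: 8.75/61.979 = 0.14118 mol → 0.28236 mol Na, 0.14118 mol O.
CaO: 5.04/56.077 = 0.08988 mol → 0.08988 mol Ca, 0.08988 mol O.
Al2O3: 23.59/101.961 = 0.23136 mol → 0.46272 mol Al, 0.69408 mol O.
SiO2: 62.94/60.083 = 1.04755 mol → 1.04755 mol Si, 2.09510 mol O.
Total oxygen = 3.02024 mol. Normalization factor = 8/3.02024 = 2.64880.
Na per 8 O = 0.28236 × 2.64880 = 0.748.

0.748 Na apfu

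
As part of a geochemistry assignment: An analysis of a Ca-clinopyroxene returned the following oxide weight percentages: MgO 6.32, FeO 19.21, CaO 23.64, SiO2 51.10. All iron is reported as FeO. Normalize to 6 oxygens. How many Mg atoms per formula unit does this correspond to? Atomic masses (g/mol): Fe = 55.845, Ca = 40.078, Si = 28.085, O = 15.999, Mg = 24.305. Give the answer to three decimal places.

MgO (M=40.304): mol = 0.15681; Mg = 0.15681, O = 0.15681.
FeO (M=71.844): mol = 0.26738; Fe = 0.26738, O = 0.26738.
CaO (M=56.077): mol = 0.42156; Ca = 0.42156, O = 0.42156.
SiO2 (M=60.083): mol = 0.85049; Si = 0.85049, O = 1.70098.
ΣO = 2.54673; factor = 6/ΣO = 2.35596.
Mg apfu = 0.15681 × 2.35596 = 0.369.

0.369 Mg apfu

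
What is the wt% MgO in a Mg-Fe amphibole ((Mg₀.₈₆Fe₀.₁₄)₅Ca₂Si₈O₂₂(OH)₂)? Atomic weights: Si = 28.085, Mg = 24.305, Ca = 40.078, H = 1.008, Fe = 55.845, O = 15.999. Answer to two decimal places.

Molar mass of (Mg₀.₈₆Fe₀.₁₄)₅Ca₂Si₈O₂₂(OH)₂ = 4.30*24.305 + 0.70*55.845 + 2*40.078 + 8*28.085 + 24*15.999 + 2*1.008 = 834.431 g/mol.
Each formula unit contains 4.30 Mg, equivalent to 4.30/1 = 4.3000 mol MgO.
M(MgO) = 1×24.305 + 1×15.999 = 40.304 g/mol.
Mass of MgO per formula unit = 4.3000 × 40.304 = 173.307 g.
MgO wt% = 173.307 / 834.431 × 100 = 20.77%.

20.77 wt%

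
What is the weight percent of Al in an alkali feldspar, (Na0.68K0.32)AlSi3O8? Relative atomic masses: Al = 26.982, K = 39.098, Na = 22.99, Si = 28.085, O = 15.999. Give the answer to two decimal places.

10.09 wt%

Formula mass = 0.68×22.99 + 0.32×39.098 + 1×26.982 + 3×28.085 + 8×15.999 = 267.374 g/mol, of which 26.982 g is Al.
So Al makes up 26.982/267.374 = 0.1009 of the mass, i.e. 10.09%.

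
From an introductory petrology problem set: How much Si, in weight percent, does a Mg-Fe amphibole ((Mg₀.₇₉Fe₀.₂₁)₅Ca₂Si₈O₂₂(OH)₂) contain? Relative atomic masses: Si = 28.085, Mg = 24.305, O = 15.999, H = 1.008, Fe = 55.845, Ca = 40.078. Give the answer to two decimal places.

26.57 weight percent

Molar mass of (Mg₀.₇₉Fe₀.₂₁)₅Ca₂Si₈O₂₂(OH)₂: 3.95*24.305 + 1.05*55.845 + 2*40.078 + 8*28.085 + 24*15.999 + 2*1.008 = 845.470 g/mol.
Mass of Si per formula unit: 8 × 28.085 = 224.680 g.
Weight fraction Si = 224.680 / 845.470 = 0.2657.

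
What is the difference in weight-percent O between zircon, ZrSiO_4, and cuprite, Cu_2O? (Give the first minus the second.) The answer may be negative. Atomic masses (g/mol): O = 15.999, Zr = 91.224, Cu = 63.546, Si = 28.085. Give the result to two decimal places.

23.73 percentage points

M(ZrSiO_4) = 183.305 g/mol, so wt% O = 63.996/183.305 × 100 = 34.91%.
M(Cu_2O) = 143.091 g/mol, so wt% O = 15.999/143.091 × 100 = 11.18%.
34.91 − 11.18 = 23.73 pp.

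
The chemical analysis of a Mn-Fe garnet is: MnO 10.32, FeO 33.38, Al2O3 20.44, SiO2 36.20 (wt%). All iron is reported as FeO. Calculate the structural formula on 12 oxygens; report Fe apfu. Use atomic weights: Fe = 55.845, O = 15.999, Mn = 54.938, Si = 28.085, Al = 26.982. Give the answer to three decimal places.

2.307 Fe apfu

10.32 wt% MnO ÷ 70.937 g/mol = 0.14548 mol, giving 0.14548 Mn and 0.14548 O.
33.38 wt% FeO ÷ 71.844 g/mol = 0.46462 mol, giving 0.46462 Fe and 0.46462 O.
20.44 wt% Al2O3 ÷ 101.961 g/mol = 0.20047 mol, giving 0.40094 Al and 0.60141 O.
36.20 wt% SiO2 ÷ 60.083 g/mol = 0.60250 mol, giving 0.60250 Si and 1.20500 O.
Oxygen sums to 2.41651; scaling by 12/2.41651 = 4.96584 puts the formula on 12 O.
Fe: 0.46462 × 4.96584 = 2.307 atoms per formula unit.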